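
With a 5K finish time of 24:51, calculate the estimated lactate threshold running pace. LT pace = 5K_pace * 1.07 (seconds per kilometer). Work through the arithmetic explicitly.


Race duration = 1491 s for 5 km
Average pace = 1491 / 5 = 298.2 s/km
LT pace = 298.2 * 1.07
= 319.07 s/km

319.07 s/km


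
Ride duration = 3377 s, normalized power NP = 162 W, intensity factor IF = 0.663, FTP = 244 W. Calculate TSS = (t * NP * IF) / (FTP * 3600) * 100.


Numerator = 3377 * 162 * 0.663 = 362710.062
Denominator = 244 * 3600 = 878400
TSS = 362710.062 / 878400 * 100
= 41.29

41.29 TSS


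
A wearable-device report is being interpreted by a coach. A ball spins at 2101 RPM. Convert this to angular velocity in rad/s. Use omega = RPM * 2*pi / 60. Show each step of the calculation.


omega = 2101 * 2 * pi / 60
= 2101 * 6.28318531 / 60
= 13200.972 / 60
= 220.016 rad/s

220.016 rad/s


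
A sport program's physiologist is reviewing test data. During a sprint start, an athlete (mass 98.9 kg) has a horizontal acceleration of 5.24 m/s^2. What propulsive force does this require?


Propulsive force = mass * acceleration
= 98.9 kg * 5.24 m/s^2
= 518.24 N

518.24 N


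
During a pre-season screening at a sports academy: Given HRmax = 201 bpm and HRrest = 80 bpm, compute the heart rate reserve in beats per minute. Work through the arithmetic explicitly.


Heart rate reserve = maximum HR minus resting HR
HRR = 201 - 80 = 121 bpm

121 bpm


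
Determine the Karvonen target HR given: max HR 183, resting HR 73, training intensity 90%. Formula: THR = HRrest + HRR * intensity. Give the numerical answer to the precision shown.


HRR = HRmax - HRrest = 183 - 73 = 110
THR = 73 + 110 * 0.9
= 172.0 bpm

172.0 bpm


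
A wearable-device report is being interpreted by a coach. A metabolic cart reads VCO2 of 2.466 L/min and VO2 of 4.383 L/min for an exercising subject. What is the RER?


RER = VCO2 / VO2 = 2.466 / 4.383 = 0.5626

0.5626


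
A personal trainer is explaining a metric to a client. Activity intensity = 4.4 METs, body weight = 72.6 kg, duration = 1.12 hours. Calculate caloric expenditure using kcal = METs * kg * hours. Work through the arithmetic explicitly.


kcal = 4.4 * 72.6 * 1.12
= 319.44 * 1.12
= 357.77 kcal

357.77 kcal


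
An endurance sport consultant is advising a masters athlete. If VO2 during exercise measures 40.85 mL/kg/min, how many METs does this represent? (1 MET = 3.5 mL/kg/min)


METs = VO2 / 3.5 = 40.85 / 3.5 = 11.67

11.67 METs


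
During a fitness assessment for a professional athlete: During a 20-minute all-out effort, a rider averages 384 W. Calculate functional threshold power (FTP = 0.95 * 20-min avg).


FTP = 0.95 * 384
= 364.8 W

364.8 W


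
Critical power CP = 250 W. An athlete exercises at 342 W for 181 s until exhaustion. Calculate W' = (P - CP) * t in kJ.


P - CP = 342 - 250 = 92 W
W' = 92 * 181 = 16652 J
= 16652 / 1000 = 16.652 kJ

16.652 kJ


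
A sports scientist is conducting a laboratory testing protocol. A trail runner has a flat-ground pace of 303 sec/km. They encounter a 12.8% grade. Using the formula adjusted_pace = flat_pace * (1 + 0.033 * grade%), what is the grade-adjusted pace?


Grade factor = 1 + 0.033 * 12.8 = 1.4224
Adjusted = 303 * 1.4224 = 430.99 sec/km

430.99 s/km


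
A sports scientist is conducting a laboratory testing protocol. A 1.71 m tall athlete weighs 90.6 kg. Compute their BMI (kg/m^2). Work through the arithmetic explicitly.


height^2 = 2.9241 m^2
BMI = 90.6 / 2.9241 = 30.98 kg/m^2

30.98 kg/m^2


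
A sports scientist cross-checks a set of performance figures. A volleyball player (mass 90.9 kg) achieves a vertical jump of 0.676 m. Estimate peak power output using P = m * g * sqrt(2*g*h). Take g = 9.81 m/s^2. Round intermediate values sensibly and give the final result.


2 * g * h = 2 * 9.81 * 0.676 = 13.26312
sqrt(13.26312) = 3.641857 m/s
P = 90.9 * 9.81 * 3.641857 = 3247.55 W

3247.55 W


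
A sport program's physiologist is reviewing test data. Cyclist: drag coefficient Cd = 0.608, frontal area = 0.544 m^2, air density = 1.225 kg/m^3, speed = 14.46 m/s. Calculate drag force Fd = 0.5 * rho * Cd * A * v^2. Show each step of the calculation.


v^2 = 14.46^2 = 209.0916
Fd = 0.5 * 1.225 * 0.608 * 0.544 * 209.0916
= 42.359 N

42.359 N


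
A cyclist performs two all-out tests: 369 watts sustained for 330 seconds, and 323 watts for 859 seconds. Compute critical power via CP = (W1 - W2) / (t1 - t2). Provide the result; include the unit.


W1 = P1 * t1 = 369 * 330 = 121770 J
W2 = P2 * t2 = 323 * 859 = 277457 J
CP = (121770 - 277457) / (330 - 859)
= 294.3 W

294.3 W


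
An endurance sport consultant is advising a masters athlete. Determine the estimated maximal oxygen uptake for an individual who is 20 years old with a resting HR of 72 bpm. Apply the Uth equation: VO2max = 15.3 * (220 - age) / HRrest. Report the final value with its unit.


HRmax = 220 - 20 = 200
VO2max = 15.3 * (200 / 72)
= 15.3 * 2.7778
= 42.5 mL/kg/min

42.5 mL/kg/min


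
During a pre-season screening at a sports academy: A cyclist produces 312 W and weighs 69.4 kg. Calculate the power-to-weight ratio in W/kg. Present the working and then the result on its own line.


P/W = power / mass
= 312 / 69.4
= 4.496 W/kg

4.496 W/kg


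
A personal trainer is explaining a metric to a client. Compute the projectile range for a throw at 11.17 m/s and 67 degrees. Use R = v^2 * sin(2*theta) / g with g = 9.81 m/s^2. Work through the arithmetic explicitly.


Two times the angle = 134 degrees
sin(134) = 0.71934
R = 124.7689 * 0.71934 / 9.81 = 9.149 m

9.149 m


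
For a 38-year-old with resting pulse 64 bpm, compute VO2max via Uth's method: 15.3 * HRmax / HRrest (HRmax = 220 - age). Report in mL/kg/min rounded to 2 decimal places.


Step 1: HRmax = 220 - 38 = 182 bpm
Step 2: Ratio = 182 / 64 = 2.8438
Step 3: VO2max = 15.3 * 2.8438 = 43.51 mL/kg/min

43.51 mL/kg/min


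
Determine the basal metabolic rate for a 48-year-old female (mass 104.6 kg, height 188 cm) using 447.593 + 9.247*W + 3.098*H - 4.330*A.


BMR = 447.593 + 9.247*104.6 + 3.098*188 - 4.330*48
= 1789.41 kcal/day

1789.41 kcal/day


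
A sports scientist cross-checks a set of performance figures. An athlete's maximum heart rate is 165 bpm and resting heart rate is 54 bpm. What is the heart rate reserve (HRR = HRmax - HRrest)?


HRR = HRmax - HRrest
= 165 - 54
= 111 bpm

111 bpm


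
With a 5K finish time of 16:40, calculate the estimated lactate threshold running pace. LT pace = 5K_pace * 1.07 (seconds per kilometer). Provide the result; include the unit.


Race duration = 1000 s for 5 km
Average pace = 1000 / 5 = 200.0 s/km
LT pace = 200.0 * 1.07
= 214.0 s/km

214.0 s/km


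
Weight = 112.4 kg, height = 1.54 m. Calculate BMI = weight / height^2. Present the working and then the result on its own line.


height^2 = 1.54^2 = 2.3716
BMI = 112.4 / 2.3716 = 47.39 kg/m^2

47.39 kg/m^2


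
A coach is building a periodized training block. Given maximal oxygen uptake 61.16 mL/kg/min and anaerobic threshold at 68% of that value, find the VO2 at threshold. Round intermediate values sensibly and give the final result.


Percentage as decimal = 0.68
VO2 at AT = 61.16 * 0.68 = 41.59 mL/kg/min

41.59 mL/kg/min


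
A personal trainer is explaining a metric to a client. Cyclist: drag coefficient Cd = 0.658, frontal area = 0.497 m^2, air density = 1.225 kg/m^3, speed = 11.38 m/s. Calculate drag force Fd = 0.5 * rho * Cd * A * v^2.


v^2 = 11.38^2 = 129.5044
Fd = 0.5 * 1.225 * 0.658 * 0.497 * 129.5044
= 25.94 N

25.94 N


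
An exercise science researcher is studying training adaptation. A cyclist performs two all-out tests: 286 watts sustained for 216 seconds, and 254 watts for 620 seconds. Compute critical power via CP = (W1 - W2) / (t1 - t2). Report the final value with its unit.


W1 = P1 * t1 = 286 * 216 = 61776 J
W2 = P2 * t2 = 254 * 620 = 157480 J
CP = (61776 - 157480) / (216 - 620)
= 236.89 W

236.89 W


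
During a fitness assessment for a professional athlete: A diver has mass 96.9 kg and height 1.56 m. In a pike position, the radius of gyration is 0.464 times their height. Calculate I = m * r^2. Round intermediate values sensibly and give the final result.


r = 0.464 * 1.56 = 0.72384 m
I = m * r^2 = 96.9 * 0.523944 = 50.77 kg*m^2

50.77 kg*m^2


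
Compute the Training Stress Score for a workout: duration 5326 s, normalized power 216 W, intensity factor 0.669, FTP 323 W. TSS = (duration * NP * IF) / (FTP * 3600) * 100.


Product = 5326 * 216 * 0.669 = 769628.304
Base = 323 * 3600 = 1162800
TSS = 769628.304 / 1162800 * 100 = 66.19

66.19 TSS


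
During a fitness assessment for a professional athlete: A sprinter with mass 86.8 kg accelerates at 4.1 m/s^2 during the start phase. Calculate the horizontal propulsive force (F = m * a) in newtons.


F = m * a
= 86.8 * 4.1
= 355.88 N

355.88 N


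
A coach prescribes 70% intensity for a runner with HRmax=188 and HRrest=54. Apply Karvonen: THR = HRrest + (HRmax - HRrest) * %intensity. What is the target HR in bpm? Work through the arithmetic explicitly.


Heart rate reserve = 188 - 54 = 134
Intensity fraction = 70 / 100 = 0.7
THR = 54 + 134 * 0.7 = 147.8 bpm

147.8 bpm


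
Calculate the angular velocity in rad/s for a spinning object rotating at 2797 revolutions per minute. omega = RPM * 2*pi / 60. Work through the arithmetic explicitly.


omega = RPM * 2*pi / 60
= 2797 * 6.28318531 / 60
= 292.901 rad/s

292.901 rad/s


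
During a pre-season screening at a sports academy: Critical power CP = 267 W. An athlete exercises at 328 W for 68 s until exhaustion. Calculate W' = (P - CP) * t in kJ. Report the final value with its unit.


P - CP = 328 - 267 = 61 W
W' = 61 * 68 = 4148 J
= 4148 / 1000 = 4.148 kJ

4.148 kJ


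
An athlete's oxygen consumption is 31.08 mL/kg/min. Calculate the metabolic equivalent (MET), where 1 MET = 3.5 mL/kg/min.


MET = VO2 / 3.5
= 31.08 / 3.5
= 8.88 METs

8.88 METs


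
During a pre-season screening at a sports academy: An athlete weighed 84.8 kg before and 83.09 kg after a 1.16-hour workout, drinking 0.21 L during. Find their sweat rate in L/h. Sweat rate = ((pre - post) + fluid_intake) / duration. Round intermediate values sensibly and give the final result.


Body mass change = 1.71 kg
Total sweat loss = 1.71 + 0.21 = 1.92 L
Rate = 1.92 / 1.16 = 1.655 L/h

1.655 L/h


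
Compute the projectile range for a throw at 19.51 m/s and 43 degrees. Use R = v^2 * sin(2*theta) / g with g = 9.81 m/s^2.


Two times the angle = 86 degrees
sin(86) = 0.997564
R = 380.6401 * 0.997564 / 9.81 = 38.707 m

38.707 m


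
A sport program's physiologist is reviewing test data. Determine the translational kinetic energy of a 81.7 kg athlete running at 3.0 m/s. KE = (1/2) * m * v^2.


KE = 0.5 * m * v^2
= 0.5 * 81.7 * 3.0^2
= 0.5 * 81.7 * 9.0
= 367.65 J

367.65 J


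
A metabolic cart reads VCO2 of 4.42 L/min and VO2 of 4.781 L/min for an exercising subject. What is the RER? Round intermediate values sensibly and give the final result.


RER = VCO2 / VO2 = 4.42 / 4.781 = 0.9245

0.9245


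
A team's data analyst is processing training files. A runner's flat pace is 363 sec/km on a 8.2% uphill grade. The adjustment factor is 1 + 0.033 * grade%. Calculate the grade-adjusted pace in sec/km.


Factor = 1 + 0.033 * 8.2 = 1.2706
Adjusted pace = 363 * 1.2706
= 461.23 sec/km

461.23 s/km


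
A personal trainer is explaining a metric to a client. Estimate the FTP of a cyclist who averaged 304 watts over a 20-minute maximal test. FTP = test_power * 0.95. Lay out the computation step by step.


FTP = 304 * 0.95 = 288.8 W

288.8 W


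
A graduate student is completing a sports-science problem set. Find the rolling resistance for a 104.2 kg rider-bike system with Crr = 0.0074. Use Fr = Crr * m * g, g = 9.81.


m * g = 104.2 * 9.81 = 1022.202 N
Fr = 0.0074 * 1022.202 = 7.564 N

7.564 N


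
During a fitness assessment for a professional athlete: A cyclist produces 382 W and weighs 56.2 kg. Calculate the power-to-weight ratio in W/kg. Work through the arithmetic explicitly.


P/W = power / mass
= 382 / 56.2
= 6.797 W/kg

6.797 W/kg


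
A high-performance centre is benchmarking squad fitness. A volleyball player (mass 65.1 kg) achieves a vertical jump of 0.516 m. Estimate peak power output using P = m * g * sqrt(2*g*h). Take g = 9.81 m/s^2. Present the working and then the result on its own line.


2 * g * h = 2 * 9.81 * 0.516 = 10.12392
sqrt(10.12392) = 3.181811 m/s
P = 65.1 * 9.81 * 3.181811 = 2032.0 W

2032.0 W


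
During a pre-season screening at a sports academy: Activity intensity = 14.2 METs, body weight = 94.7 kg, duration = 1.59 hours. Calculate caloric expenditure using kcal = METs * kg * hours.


kcal = 14.2 * 94.7 * 1.59
= 1344.74 * 1.59
= 2138.14 kcal

2138.14 kcal


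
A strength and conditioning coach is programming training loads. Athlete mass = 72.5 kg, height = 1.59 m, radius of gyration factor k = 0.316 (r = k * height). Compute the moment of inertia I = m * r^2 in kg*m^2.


r = k * height = 0.316 * 1.59 = 0.50244 m
r^2 = 0.50244^2 = 0.252446
I = 72.5 * 0.252446 = 18.302 kg*m^2

18.302 kg*m^2


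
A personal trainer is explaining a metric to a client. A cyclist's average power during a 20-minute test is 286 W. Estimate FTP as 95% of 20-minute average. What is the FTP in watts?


FTP = 20-min power * 0.95
= 286 * 0.95
= 271.7 W

271.7 W


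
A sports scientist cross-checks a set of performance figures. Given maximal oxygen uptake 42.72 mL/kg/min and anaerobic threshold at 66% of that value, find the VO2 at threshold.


Percentage as decimal = 0.66
VO2 at AT = 42.72 * 0.66 = 28.2 mL/kg/min

28.2 mL/kg/min


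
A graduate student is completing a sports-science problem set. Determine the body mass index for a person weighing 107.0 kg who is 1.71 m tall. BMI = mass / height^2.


BMI = mass / height^2
= 107.0 / 1.71^2
= 107.0 / 2.9241
= 36.59 kg/m^2

36.59 kg/m^2


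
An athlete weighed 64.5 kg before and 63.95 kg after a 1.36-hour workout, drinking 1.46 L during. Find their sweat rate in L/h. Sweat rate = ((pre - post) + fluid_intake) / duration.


Body mass change = 0.55 kg
Total sweat loss = 0.55 + 1.46 = 2.01 L
Rate = 2.01 / 1.36 = 1.478 L/h

1.478 L/h


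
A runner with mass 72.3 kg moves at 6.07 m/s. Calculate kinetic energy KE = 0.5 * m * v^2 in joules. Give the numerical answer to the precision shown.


v^2 = 6.07^2 = 36.8449
KE = 0.5 * 72.3 * 36.8449
= 1331.94 J

1331.94 J


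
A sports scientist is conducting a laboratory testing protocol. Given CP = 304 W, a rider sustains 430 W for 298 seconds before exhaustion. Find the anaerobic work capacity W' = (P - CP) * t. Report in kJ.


Excess power = 430 - 304 = 126 W
Work above CP = 126 * 298 = 37548 J
W' = 37.548 kJ

37.548 kJ


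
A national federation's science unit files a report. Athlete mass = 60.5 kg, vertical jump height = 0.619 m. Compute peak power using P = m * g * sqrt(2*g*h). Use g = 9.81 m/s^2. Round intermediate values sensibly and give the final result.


sqrt(2 * 9.81 * 0.619) = sqrt(12.14478) = 3.484936 m/s
P = 60.5 * 9.81 * 3.484936
= 2068.33 W

2068.33 W


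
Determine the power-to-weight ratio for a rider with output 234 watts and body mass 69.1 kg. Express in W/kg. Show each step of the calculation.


P/W = 234 / 69.1 = 3.386 W/kg

3.386 W/kg


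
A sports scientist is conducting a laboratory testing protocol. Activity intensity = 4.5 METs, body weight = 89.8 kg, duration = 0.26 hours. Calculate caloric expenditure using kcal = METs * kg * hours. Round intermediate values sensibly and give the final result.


kcal = 4.5 * 89.8 * 0.26
= 404.1 * 0.26
= 105.07 kcal

105.07 kcal


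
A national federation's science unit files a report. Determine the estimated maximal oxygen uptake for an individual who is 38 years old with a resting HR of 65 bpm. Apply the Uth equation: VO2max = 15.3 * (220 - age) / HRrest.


HRmax = 220 - 38 = 182
VO2max = 15.3 * (182 / 65)
= 15.3 * 2.8
= 42.84 mL/kg/min

42.84 mL/kg/min


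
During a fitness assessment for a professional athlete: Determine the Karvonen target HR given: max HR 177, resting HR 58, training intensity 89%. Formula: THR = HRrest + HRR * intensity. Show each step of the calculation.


HRR = HRmax - HRrest = 177 - 58 = 119
THR = 58 + 119 * 0.89
= 163.91 bpm

163.91 bpm


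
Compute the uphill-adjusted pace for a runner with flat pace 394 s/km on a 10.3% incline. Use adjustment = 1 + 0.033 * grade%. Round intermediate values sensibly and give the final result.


Adjustment factor = 1 + 0.033 * 10.3 = 1.3399
Grade-adjusted pace = 394 * 1.3399 = 527.92 s/km

527.92 s/km


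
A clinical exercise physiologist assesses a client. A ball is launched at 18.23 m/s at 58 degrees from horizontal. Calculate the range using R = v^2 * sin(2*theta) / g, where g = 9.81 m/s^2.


sin(2 * 58) = sin(116) = 0.898794
v^2 = 18.23^2 = 332.3329
R = 332.3329 * 0.898794 / 9.81
= 30.448 m

30.448 m


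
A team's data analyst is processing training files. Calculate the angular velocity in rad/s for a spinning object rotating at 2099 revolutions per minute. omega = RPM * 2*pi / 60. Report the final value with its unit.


omega = RPM * 2*pi / 60
= 2099 * 6.28318531 / 60
= 219.807 rad/s

219.807 rad/s


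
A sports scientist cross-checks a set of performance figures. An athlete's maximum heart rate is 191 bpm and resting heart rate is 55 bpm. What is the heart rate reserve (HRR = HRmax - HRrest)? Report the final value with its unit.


HRR = HRmax - HRrest
= 191 - 55
= 136 bpm

136 bpm


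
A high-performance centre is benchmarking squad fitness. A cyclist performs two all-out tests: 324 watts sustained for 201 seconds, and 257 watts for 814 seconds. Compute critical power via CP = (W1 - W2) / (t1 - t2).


W1 = P1 * t1 = 324 * 201 = 65124 J
W2 = P2 * t2 = 257 * 814 = 209198 J
CP = (65124 - 209198) / (201 - 814)
= 235.03 W

235.03 W


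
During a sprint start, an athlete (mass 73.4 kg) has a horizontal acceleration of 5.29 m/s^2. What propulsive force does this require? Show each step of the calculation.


Propulsive force = mass * acceleration
= 73.4 kg * 5.29 m/s^2
= 388.29 N

388.29 N


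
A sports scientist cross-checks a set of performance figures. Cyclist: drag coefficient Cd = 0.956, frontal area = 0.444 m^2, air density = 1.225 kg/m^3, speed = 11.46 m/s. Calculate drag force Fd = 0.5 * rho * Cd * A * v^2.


v^2 = 11.46^2 = 131.3316
Fd = 0.5 * 1.225 * 0.956 * 0.444 * 131.3316
= 34.144 N

34.144 N


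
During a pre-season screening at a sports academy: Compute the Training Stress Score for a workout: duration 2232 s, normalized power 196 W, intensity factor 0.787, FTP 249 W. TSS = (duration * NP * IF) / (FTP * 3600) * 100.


Product = 2232 * 196 * 0.787 = 344290.464
Base = 249 * 3600 = 896400
TSS = 344290.464 / 896400 * 100 = 38.41

38.41 TSS


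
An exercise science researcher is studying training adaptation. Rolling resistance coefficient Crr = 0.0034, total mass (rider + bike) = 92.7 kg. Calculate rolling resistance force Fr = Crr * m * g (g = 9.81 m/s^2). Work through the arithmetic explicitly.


Fr = Crr * m * g
= 0.0034 * 92.7 * 9.81
= 3.092 N

3.092 N


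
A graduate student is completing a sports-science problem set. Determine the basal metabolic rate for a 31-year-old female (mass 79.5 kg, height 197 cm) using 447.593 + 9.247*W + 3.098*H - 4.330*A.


BMR = 447.593 + 9.247*79.5 + 3.098*197 - 4.330*31
= 1658.81 kcal/day

1658.81 kcal/day


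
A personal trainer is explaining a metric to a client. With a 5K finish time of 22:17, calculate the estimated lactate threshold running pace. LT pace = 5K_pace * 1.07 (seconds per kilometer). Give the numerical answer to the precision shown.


Race duration = 1337 s for 5 km
Average pace = 1337 / 5 = 267.4 s/km
LT pace = 267.4 * 1.07
= 286.12 s/km

286.12 s/km


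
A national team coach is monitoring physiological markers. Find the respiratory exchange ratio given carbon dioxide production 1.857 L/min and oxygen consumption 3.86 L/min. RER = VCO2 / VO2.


VCO2 = 1.857 L/min
VO2 = 3.86 L/min
RER = 1.857 / 3.86 = 0.4811

0.4811


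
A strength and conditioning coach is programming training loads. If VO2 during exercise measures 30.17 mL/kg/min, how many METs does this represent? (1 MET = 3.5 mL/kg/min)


METs = VO2 / 3.5 = 30.17 / 3.5 = 8.62

8.62 METs


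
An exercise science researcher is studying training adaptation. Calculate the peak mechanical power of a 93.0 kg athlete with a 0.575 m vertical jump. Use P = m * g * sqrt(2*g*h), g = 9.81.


First, sqrt(2gh) = sqrt(2 * 9.81 * 0.575)
= sqrt(11.2815) = 3.358794 m/s
Power = 93.0 * 9.81 * 3.358794 = 3064.33 W

3064.33 W


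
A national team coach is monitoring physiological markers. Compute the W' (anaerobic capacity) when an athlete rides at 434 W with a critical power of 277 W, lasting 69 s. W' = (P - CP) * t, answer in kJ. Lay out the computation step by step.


Above-CP power = 157 W
Duration = 69 s
W' = 157 * 69 = 10833 J
Convert: 10833 / 1000 = 10.833 kJ

10.833 kJ


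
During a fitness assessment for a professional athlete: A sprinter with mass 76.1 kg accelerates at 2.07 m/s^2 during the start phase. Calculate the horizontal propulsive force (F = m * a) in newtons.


F = m * a
= 76.1 * 2.07
= 157.53 N

157.53 N


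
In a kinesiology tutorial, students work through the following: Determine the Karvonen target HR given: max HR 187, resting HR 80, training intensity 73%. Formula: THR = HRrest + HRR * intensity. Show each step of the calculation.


HRR = HRmax - HRrest = 187 - 80 = 107
THR = 80 + 107 * 0.73
= 158.11 bpm

158.11 bpm


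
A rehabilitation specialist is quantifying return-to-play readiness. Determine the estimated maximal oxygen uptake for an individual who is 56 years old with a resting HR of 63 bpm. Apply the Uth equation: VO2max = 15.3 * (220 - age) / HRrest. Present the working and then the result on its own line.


HRmax = 220 - 56 = 164
VO2max = 15.3 * (164 / 63)
= 15.3 * 2.6032
= 39.83 mL/kg/min

39.83 mL/kg/min


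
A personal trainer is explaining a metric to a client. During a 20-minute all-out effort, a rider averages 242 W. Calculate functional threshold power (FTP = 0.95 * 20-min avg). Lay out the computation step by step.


FTP = 0.95 * 242
= 229.9 W

229.9 W


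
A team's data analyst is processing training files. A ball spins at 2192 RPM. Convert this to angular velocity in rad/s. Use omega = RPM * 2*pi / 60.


omega = 2192 * 2 * pi / 60
= 2192 * 6.28318531 / 60
= 13772.742 / 60
= 229.546 rad/s

229.546 rad/s


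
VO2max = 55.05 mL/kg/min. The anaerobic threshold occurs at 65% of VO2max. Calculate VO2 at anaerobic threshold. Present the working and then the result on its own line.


AT fraction = 65 / 100 = 0.65
AT VO2 = 55.05 * 0.65
= 35.78 mL/kg/min

35.78 mL/kg/min


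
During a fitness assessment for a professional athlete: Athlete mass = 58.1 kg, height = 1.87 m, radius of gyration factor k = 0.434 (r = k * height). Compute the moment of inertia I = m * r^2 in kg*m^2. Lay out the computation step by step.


r = k * height = 0.434 * 1.87 = 0.81158 m
r^2 = 0.81158^2 = 0.658662
I = 58.1 * 0.658662 = 38.268 kg*m^2

38.268 kg*m^2


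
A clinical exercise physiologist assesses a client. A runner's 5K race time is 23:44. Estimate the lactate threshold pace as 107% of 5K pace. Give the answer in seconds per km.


Total race time = 23*60 + 44 = 1424 seconds
5K pace = 1424 / 5 = 284.8 sec/km
LT pace = 284.8 * 1.07 = 304.74 sec/km

304.74 s/km


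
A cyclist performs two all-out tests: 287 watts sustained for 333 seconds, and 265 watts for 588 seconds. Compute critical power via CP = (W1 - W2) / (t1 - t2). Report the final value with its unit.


W1 = P1 * t1 = 287 * 333 = 95571 J
W2 = P2 * t2 = 265 * 588 = 155820 J
CP = (95571 - 155820) / (333 - 588)
= 236.27 W

236.27 W


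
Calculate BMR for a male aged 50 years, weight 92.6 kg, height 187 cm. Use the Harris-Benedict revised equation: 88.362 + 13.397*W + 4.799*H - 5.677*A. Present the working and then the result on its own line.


Substituting values:
W term = 13.397 * 92.6 = 1240.5622
H term = 4.799 * 187 = 897.413
A term = 5.677 * 50 = 283.85
BMR = 1942.49 kcal/day

1942.49 kcal/day


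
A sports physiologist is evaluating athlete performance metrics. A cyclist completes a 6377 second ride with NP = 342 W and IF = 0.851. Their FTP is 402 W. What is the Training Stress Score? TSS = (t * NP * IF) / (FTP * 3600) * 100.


t * NP * IF = 6377 * 342 * 0.851 = 1855974.834
FTP * 3600 = 1447200
TSS = (1855974.834 / 1447200) * 100 = 128.25

128.25 TSS


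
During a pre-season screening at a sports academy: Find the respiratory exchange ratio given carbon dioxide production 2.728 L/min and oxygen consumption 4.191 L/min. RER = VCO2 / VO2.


VCO2 = 2.728 L/min
VO2 = 4.191 L/min
RER = 2.728 / 4.191 = 0.6509

0.6509


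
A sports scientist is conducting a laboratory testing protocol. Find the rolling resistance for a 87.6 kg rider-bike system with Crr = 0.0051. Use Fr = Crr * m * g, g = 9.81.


m * g = 87.6 * 9.81 = 859.356 N
Fr = 0.0051 * 859.356 = 4.383 N

4.383 N


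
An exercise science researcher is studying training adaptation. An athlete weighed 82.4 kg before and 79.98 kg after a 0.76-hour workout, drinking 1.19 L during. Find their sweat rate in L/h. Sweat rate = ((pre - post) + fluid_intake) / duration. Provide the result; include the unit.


Body mass change = 2.42 kg
Total sweat loss = 2.42 + 1.19 = 3.61 L
Rate = 3.61 / 0.76 = 4.75 L/h

4.75 L/h


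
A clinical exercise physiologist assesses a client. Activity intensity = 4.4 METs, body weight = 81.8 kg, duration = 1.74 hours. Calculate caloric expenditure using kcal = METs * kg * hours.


kcal = 4.4 * 81.8 * 1.74
= 359.92 * 1.74
= 626.26 kcal

626.26 kcal


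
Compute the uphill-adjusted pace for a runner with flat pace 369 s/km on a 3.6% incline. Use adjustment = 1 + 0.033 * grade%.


Adjustment factor = 1 + 0.033 * 3.6 = 1.1188
Grade-adjusted pace = 369 * 1.1188 = 412.84 s/km

412.84 s/km


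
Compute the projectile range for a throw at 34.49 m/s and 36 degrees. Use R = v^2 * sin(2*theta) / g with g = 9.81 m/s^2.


Two times the angle = 72 degrees
sin(72) = 0.951057
R = 1189.5601 * 0.951057 / 9.81 = 115.325 m

115.325 m


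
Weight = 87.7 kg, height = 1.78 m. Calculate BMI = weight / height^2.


height^2 = 1.78^2 = 3.1684
BMI = 87.7 / 3.1684 = 27.68 kg/m^2

27.68 kg/m^2


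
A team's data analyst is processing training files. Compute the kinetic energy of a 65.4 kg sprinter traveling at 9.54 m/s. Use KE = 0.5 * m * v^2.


Velocity squared = 91.0116
KE = 0.5 * 65.4 * 91.0116 = 2976.08 J

2976.08 J


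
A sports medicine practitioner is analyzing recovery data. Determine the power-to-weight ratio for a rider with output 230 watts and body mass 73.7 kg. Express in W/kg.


P/W = 230 / 73.7 = 3.121 W/kg

3.121 W/kg


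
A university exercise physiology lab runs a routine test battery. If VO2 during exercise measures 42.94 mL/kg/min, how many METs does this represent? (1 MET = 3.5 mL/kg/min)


METs = VO2 / 3.5 = 42.94 / 3.5 = 12.27

12.27 METs


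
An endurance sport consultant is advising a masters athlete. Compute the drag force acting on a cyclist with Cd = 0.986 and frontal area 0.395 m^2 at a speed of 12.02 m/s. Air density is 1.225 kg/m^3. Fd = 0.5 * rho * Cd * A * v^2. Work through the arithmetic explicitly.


Step 1: v^2 = 144.4804
Step 2: Fd = 0.5 * 1.225 * 0.986 * 0.395 * 144.4804
= 34.466 N

34.466 N


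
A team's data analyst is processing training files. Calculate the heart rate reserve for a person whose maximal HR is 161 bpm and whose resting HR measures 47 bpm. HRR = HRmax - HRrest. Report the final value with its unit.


HRmax = 161 bpm
HRrest = 47 bpm
HRR = 161 - 47 = 114 bpm

114 bpm


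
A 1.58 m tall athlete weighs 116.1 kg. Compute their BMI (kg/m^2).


height^2 = 2.4964 m^2
BMI = 116.1 / 2.4964 = 46.51 kg/m^2

46.51 kg/m^2


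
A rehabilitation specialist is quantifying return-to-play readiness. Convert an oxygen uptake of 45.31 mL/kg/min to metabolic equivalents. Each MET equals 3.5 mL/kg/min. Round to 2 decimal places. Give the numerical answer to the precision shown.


One MET = 3.5 mL/kg/min
Number of METs = 45.31 / 3.5
= 12.95 METs

12.95 METs


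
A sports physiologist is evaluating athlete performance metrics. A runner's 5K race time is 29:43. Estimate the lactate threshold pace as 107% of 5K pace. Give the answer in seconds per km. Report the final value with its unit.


Total race time = 29*60 + 43 = 1783 seconds
5K pace = 1783 / 5 = 356.6 sec/km
LT pace = 356.6 * 1.07 = 381.56 sec/km

381.56 s/km


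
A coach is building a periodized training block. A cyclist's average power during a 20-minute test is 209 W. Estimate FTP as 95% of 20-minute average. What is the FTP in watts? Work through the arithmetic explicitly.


FTP = 20-min power * 0.95
= 209 * 0.95
= 198.55 W

198.55 W


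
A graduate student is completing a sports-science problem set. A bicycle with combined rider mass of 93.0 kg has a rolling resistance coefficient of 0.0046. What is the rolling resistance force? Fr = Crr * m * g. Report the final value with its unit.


Fr = 0.0046 * 93.0 * 9.81
= 0.4278 * 9.81
= 4.197 N

4.197 N


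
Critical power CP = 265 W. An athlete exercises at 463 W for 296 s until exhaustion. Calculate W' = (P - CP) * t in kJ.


P - CP = 463 - 265 = 198 W
W' = 198 * 296 = 58608 J
= 58608 / 1000 = 58.608 kJ

58.608 kJ


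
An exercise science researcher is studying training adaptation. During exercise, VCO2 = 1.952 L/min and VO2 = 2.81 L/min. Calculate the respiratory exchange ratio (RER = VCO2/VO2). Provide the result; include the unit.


RER = VCO2 / VO2
= 1.952 / 2.81
= 0.6947

0.6947


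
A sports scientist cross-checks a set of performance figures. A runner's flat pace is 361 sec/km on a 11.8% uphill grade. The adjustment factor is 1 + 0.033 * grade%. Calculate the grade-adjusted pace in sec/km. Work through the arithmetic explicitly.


Factor = 1 + 0.033 * 11.8 = 1.3894
Adjusted pace = 361 * 1.3894
= 501.57 sec/km

501.57 s/km


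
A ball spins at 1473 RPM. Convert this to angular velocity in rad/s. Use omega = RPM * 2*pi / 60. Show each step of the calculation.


omega = 1473 * 2 * pi / 60
= 1473 * 6.28318531 / 60
= 9255.132 / 60
= 154.252 rad/s

154.252 rad/s


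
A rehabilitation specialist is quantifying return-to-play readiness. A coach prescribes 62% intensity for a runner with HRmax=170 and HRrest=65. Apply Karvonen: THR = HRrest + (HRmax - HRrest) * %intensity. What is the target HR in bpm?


Heart rate reserve = 170 - 65 = 105
Intensity fraction = 62 / 100 = 0.62
THR = 65 + 105 * 0.62 = 130.1 bpm

130.1 bpm


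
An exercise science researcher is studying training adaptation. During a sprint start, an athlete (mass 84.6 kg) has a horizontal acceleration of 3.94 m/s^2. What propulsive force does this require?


Propulsive force = mass * acceleration
= 84.6 kg * 3.94 m/s^2
= 333.32 N

333.32 N


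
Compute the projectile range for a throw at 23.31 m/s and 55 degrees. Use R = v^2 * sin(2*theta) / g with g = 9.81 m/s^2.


Two times the angle = 110 degrees
sin(110) = 0.939693
R = 543.3561 * 0.939693 / 9.81 = 52.048 m

52.048 m


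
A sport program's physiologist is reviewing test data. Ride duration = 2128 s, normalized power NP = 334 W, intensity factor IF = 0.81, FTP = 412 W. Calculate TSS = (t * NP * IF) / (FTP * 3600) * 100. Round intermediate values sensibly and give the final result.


Numerator = 2128 * 334 * 0.81 = 575709.12
Denominator = 412 * 3600 = 1483200
TSS = 575709.12 / 1483200 * 100
= 38.82

38.82 TSS


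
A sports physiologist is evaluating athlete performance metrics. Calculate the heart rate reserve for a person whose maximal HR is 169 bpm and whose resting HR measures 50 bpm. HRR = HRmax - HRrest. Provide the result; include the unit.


HRmax = 169 bpm
HRrest = 50 bpm
HRR = 169 - 50 = 119 bpm

119 bpm


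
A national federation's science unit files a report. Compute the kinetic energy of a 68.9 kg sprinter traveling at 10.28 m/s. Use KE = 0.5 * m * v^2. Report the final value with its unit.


Velocity squared = 105.6784
KE = 0.5 * 68.9 * 105.6784 = 3640.62 J

3640.62 J


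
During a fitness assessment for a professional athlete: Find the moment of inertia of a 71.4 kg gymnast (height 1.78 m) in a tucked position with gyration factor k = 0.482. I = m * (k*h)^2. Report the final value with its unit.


Radius of gyration = 0.482 * 1.78 = 0.85796 m
I = 71.4 * 0.85796^2
= 71.4 * 0.736095
= 52.557 kg*m^2

52.557 kg*m^2


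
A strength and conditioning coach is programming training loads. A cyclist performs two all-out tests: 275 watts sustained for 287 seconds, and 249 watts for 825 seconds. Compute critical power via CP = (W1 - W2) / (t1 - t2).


W1 = P1 * t1 = 275 * 287 = 78925 J
W2 = P2 * t2 = 249 * 825 = 205425 J
CP = (78925 - 205425) / (287 - 825)
= 235.13 W

235.13 W


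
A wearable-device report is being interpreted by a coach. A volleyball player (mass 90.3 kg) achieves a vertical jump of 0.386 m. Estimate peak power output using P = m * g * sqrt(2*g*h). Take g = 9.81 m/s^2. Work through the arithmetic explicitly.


2 * g * h = 2 * 9.81 * 0.386 = 7.57332
sqrt(7.57332) = 2.751967 m/s
P = 90.3 * 9.81 * 2.751967 = 2437.81 W

2437.81 W


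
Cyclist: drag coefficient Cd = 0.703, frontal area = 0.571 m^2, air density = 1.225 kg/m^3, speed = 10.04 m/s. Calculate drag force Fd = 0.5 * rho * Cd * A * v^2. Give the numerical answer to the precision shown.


v^2 = 10.04^2 = 100.8016
Fd = 0.5 * 1.225 * 0.703 * 0.571 * 100.8016
= 24.784 N

24.784 N


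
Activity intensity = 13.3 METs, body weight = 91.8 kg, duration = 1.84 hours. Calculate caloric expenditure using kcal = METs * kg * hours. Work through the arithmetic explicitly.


kcal = 13.3 * 91.8 * 1.84
= 1220.94 * 1.84
= 2246.53 kcal

2246.53 kcal


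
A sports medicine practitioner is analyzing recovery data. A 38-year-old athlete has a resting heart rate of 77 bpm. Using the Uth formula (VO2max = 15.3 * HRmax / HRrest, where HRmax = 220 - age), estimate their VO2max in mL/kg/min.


HRmax = 220 - 38 = 182 bpm
Ratio = HRmax / HRrest = 182 / 77 = 2.3636
VO2max = 15.3 * 2.3636 = 36.16 mL/kg/min

36.16 mL/kg/min


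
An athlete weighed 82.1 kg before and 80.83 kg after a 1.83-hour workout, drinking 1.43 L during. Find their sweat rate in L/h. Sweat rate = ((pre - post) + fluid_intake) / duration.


Body mass change = 1.27 kg
Total sweat loss = 1.27 + 1.43 = 2.7 L
Rate = 2.7 / 1.83 = 1.475 L/h

1.475 L/h


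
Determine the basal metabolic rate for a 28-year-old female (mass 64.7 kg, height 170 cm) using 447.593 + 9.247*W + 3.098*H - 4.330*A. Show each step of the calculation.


BMR = 447.593 + 9.247*64.7 + 3.098*170 - 4.330*28
= 1451.29 kcal/day

1451.29 kcal/day


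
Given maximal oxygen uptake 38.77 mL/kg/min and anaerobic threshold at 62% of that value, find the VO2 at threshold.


Percentage as decimal = 0.62
VO2 at AT = 38.77 * 0.62 = 24.04 mL/kg/min

24.04 mL/kg/min


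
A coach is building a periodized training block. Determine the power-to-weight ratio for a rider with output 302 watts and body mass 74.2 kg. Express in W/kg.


P/W = 302 / 74.2 = 4.07 W/kg

4.07 W/kg


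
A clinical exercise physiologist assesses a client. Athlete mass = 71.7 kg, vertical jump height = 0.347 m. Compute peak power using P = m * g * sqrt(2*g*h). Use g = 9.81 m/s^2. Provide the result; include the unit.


sqrt(2 * 9.81 * 0.347) = sqrt(6.80814) = 2.609241 m/s
P = 71.7 * 9.81 * 2.609241
= 1835.28 W

1835.28 W


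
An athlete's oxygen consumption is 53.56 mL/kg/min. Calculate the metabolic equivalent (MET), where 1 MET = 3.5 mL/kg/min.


MET = VO2 / 3.5
= 53.56 / 3.5
= 15.3 METs

15.3 METs


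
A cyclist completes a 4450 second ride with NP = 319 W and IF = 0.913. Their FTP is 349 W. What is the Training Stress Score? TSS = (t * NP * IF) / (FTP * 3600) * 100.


t * NP * IF = 4450 * 319 * 0.913 = 1296049.15
FTP * 3600 = 1256400
TSS = (1296049.15 / 1256400) * 100 = 103.16

103.16 TSS


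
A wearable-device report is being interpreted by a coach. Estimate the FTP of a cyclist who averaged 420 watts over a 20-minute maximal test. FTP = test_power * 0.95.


FTP = 420 * 0.95 = 399.0 W

399.0 W


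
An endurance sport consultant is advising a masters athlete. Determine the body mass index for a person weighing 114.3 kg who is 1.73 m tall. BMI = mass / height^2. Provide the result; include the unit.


BMI = mass / height^2
= 114.3 / 1.73^2
= 114.3 / 2.9929
= 38.19 kg/m^2

38.19 kg/m^2


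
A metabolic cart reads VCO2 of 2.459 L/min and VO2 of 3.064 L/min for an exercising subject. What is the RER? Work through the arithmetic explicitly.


RER = VCO2 / VO2 = 2.459 / 3.064 = 0.8025

0.8025


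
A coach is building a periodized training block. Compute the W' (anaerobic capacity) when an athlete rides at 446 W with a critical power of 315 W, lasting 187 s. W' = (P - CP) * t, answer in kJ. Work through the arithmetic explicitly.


Above-CP power = 131 W
Duration = 187 s
W' = 131 * 187 = 24497 J
Convert: 24497 / 1000 = 24.497 kJ

24.497 kJ


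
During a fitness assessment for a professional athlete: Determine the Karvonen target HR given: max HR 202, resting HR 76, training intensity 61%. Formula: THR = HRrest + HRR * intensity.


HRR = HRmax - HRrest = 202 - 76 = 126
THR = 76 + 126 * 0.61
= 152.86 bpm

152.86 bpm


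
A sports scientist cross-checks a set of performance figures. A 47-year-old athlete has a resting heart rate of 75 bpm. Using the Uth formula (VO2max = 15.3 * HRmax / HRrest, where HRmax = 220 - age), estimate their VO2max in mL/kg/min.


HRmax = 220 - 47 = 173 bpm
Ratio = HRmax / HRrest = 173 / 75 = 2.3067
VO2max = 15.3 * 2.3067 = 35.29 mL/kg/min

35.29 mL/kg/min


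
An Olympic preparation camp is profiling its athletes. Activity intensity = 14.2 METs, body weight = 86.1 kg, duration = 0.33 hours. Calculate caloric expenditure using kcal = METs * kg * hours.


kcal = 14.2 * 86.1 * 0.33
= 1222.62 * 0.33
= 403.46 kcal

403.46 kcal


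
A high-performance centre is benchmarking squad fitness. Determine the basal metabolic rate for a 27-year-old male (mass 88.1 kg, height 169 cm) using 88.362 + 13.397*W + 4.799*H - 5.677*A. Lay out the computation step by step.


BMR = 88.362 + 13.397*88.1 + 4.799*169 - 5.677*27
= 1926.39 kcal/day

1926.39 kcal/day


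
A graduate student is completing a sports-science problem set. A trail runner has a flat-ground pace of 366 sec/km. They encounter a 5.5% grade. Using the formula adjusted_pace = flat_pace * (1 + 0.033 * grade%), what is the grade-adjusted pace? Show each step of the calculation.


Grade factor = 1 + 0.033 * 5.5 = 1.1815
Adjusted = 366 * 1.1815 = 432.43 sec/km

432.43 s/km


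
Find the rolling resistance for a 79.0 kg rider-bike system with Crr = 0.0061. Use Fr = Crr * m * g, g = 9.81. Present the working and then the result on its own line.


m * g = 79.0 * 9.81 = 774.99 N
Fr = 0.0061 * 774.99 = 4.727 N

4.727 N


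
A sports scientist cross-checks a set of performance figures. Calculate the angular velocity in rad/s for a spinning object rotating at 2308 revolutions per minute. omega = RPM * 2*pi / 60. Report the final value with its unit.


omega = RPM * 2*pi / 60
= 2308 * 6.28318531 / 60
= 241.693 rad/s

241.693 rad/s


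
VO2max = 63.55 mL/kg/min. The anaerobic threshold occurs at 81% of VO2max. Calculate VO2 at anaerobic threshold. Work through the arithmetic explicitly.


AT fraction = 81 / 100 = 0.81
AT VO2 = 63.55 * 0.81
= 51.48 mL/kg/min

51.48 mL/kg/min
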